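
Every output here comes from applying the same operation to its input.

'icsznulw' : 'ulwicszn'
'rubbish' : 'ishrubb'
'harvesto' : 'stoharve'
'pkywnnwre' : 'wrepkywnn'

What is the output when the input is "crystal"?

Each output is the input with this applied: move the last 3 characters to the front (rotate right by 3).
"crystal" → "talcrys".

talcrys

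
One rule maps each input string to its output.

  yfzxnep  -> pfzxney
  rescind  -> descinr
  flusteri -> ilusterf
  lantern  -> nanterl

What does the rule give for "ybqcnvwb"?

Looking at the pairs, the operation is to swap the first and last characters.
"ybqcnvwb" → "bbqcnvwy".

bbqcnvwy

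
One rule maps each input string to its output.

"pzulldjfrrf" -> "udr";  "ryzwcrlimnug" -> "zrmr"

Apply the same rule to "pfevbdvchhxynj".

edhy

Looking at the pairs, the operation is to swap the first and last characters, then keep one character in every 3, starting at position 3 (positions 3rd, 6th, 9th, ...).
On "pfevbdvchhxynj": the first step gives "jfevbdvchhxynp", and the second then gives "edhy".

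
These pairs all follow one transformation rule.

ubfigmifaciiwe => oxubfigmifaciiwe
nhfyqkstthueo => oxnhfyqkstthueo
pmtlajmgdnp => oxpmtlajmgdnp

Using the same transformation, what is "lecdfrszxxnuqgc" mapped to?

Rule — prepend "ox".
For "lecdfrszxxnuqgc" the result is "oxlecdfrszxxnuqgc".

oxlecdfrszxxnuqgc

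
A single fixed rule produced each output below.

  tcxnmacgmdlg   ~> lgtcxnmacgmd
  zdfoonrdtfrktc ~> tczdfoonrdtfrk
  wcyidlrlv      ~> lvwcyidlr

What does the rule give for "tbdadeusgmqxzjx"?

In each case the input is transformed by: move the last 2 characters to the front (rotate right by 2).
Applying that to "tbdadeusgmqxzjx" gives "jxtbdadeusgmqxz".

jxtbdadeusgmqxz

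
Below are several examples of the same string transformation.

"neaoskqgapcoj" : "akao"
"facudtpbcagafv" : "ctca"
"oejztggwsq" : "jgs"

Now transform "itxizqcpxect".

xqxt

In each case the input is transformed by: keep one character in every 3, starting at position 3 (positions 3rd, 6th, 9th, ...).
So "itxizqcpxect" becomes "xqxt".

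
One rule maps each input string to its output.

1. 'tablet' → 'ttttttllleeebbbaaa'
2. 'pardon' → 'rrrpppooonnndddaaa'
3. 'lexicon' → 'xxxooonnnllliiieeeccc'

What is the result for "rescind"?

Rule — repeat every character 3 times, then sort the characters into reverse alphabetical order.
For "rescind", step one produces "rrreeesssccciiinnnddd"; step two turns that into "sssrrrnnniiieeedddccc".

sssrrrnnniiieeedddccc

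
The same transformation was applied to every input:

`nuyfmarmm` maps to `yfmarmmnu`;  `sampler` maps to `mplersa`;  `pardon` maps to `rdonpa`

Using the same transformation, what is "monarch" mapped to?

What's happening: move the first 2 characters to the end (rotate left by 2).
"monarch" → "narchmo".

narchmo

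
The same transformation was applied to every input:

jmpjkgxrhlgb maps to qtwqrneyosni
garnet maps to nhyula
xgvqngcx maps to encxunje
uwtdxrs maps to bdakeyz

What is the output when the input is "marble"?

Each output is the input with this applied: shift every letter 7 places forward in the alphabet (wrapping around).
For "marble" the result is "thyisl".

thyisl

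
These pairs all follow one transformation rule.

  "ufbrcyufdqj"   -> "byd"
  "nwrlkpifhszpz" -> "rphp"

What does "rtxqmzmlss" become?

The transformation: keep one character in every 3, starting at position 3 (positions 3rd, 6th, 9th, ...).
Applying that to "rtxqmzmlss" gives "xzs".

xzs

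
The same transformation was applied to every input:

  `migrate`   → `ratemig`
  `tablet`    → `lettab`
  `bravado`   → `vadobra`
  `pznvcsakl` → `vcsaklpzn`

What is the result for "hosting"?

Each output is the input with this applied: move the first 3 characters to the end (rotate left by 3).
Applying that to "hosting" gives "tinghos".

tinghos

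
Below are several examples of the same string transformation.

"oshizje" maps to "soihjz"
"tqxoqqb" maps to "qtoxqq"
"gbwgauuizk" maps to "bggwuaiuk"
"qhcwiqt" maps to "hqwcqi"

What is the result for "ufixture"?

fuxiute

Rule — swap each adjacent pair of characters (1↔2, 3↔4, ...), then delete the last character.
For "ufixture" the result is "fuxiute".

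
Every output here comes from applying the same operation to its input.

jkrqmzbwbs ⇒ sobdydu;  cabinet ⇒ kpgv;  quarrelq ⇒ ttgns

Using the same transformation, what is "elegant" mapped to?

icpv

The pattern: delete the first 3 characters, then shift every letter 2 places forward in the alphabet (wrapping around).
Working it through for "elegant": intermediate "gant", final "icpv".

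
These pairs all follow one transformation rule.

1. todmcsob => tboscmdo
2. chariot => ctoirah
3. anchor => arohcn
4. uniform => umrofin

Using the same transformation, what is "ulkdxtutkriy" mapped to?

The pattern: move the first character to the end, then reverse the string.
On "ulkdxtutkriy": the first step gives "lkdxtutkriyu", and the second then gives "uyirktutxdkl".

uyirktutxdkl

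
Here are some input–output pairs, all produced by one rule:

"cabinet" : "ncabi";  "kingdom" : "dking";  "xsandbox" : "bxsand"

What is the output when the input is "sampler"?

lsamp

The rule is to delete the last 2 characters, then move the last character to the front.
"sampler" → "lsamp".
(Check on "cabinet": → "cabin" → "ncabi" ✓)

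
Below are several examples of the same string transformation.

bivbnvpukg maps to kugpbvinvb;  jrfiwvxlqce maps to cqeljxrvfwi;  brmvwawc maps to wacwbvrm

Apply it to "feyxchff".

Rule — move the last 2 characters to the front (rotate right by 2), then take characters alternately from the front and the back (1st, last, 2nd, 2nd-last, ...).
For "feyxchff", step one produces "fffeyxch"; step two turns that into "fhfcfxey".

fhfcfxey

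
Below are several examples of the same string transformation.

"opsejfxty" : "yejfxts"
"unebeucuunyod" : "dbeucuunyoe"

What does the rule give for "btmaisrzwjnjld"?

daisrzwjnjlm

Looking at the pairs, the operation is to delete the first 2 characters, then swap the first and last characters.
For "btmaisrzwjnjld", step one produces "maisrzwjnjld"; step two turns that into "daisrzwjnjlm".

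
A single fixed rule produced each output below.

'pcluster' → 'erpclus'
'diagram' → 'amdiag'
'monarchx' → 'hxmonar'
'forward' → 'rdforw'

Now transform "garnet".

The pattern: move the last 2 characters to the front (rotate right by 2), then delete the last character.
On "garnet" that produces "etgar".
(Check on "forward": → "rdforwa" → "rdforw" ✓)

etgar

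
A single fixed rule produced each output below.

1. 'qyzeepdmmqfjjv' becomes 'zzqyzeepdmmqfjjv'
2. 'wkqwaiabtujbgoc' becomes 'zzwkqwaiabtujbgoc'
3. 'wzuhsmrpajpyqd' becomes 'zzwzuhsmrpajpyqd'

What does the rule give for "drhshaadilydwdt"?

In each case the input is transformed by: prepend "zz".
Doing the same to "drhshaadilydwdt": "zzdrhshaadilydwdt".

zzdrhshaadilydwdt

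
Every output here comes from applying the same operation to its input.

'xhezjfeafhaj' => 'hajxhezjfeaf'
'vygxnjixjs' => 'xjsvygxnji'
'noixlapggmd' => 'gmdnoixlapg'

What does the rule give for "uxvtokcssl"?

ssluxvtokc

Looking at the pairs, the operation is to move the last 3 characters to the front (rotate right by 3).
On "uxvtokcssl" that produces "ssluxvtokc".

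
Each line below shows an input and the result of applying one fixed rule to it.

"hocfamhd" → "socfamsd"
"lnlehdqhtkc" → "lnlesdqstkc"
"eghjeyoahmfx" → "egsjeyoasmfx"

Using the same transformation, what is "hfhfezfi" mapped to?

What's happening: replace every "h" with "s".
So "hfhfezfi" becomes "sfsfezfi".

sfsfezfi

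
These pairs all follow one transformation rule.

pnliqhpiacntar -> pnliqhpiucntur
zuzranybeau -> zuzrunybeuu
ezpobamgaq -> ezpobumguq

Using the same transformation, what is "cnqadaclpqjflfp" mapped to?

The pattern: replace every "a" with "u".
Applying that to "cnqadaclpqjflfp" gives "cnquduclpqjflfp".

cnquduclpqjflfp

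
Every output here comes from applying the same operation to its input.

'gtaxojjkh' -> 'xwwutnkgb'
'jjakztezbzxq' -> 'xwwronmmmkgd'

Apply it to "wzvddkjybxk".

xxwqqomlkji

The pattern: shift every letter 13 places forward in the alphabet (wrapping around) — i.e. ROT13, then sort the characters into reverse alphabetical order.
Starting from "wzvddkjybxk": after the first operation, "jmiqqxwlokx"; after the second, "xxwqqomlkji".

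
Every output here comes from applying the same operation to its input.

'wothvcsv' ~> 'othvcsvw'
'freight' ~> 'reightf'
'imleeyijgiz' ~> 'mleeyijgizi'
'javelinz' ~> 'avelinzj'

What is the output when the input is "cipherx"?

The transformation: move the first character to the end.
For "cipherx" the result is "ipherxc".

ipherxc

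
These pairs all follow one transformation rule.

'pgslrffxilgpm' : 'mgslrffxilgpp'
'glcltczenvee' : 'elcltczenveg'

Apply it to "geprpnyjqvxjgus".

Looking at the pairs, the operation is to swap the first and last characters.
For "geprpnyjqvxjgus" the result is "seprpnyjqvxjgug".

seprpnyjqvxjgug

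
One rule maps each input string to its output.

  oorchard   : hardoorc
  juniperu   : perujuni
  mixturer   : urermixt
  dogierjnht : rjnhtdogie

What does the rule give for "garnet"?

Rule — swap the front and back halves of the string.
For "garnet" the result is "netgar".

netgar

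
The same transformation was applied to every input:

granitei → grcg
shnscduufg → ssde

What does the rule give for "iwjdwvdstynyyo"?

The transformation: shift every letter 2 places backward in the alphabet (wrapping around), then keep only the last 4 characters.
On "iwjdwvdstynyyo" that produces "lwwm".
(Check on "granitei": → "epylgrcg" → "grcg" ✓)

lwwm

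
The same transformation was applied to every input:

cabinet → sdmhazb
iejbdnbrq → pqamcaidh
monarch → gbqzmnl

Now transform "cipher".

qdgohb

Looking at the pairs, the operation is to reverse the string, then shift every letter 1 place backward in the alphabet (wrapping around).
For "cipher", step one produces "rehpic"; step two turns that into "qdgohb".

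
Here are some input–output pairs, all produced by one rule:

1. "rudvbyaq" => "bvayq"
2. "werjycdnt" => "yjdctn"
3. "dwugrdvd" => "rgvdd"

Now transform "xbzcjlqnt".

jcqltn

What's happening: delete the first 3 characters, then swap each adjacent pair of characters (1↔2, 3↔4, ...).
For "xbzcjlqnt", step one produces "cjlqnt"; step two turns that into "jcqltn".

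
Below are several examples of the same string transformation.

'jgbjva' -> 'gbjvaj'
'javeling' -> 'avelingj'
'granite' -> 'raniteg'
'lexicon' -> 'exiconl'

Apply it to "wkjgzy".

The transformation: move the first character to the end.
So "wkjgzy" becomes "kjgzyw".

kjgzyw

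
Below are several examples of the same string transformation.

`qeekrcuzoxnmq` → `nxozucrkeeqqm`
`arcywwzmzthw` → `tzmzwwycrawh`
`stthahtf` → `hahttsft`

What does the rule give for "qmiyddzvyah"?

yvzddyimqha

Rule — move the last 2 characters to the front (rotate right by 2), then reverse the string.
Working it through for "qmiyddzvyah": intermediate "ahqmiyddzvy", final "yvzddyimqha".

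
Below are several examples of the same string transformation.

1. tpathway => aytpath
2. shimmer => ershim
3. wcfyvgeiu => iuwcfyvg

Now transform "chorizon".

onchori

Rule — move the last 2 characters to the front (rotate right by 2), then delete the last character.
Working it through for "chorizon": intermediate "onchoriz", final "onchori".
(Check on "wcfyvgeiu": → "iuwcfyvge" → "iuwcfyvg" ✓)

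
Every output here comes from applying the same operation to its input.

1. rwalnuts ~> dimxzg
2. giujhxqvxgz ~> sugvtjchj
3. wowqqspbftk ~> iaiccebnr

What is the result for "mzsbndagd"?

Each output is the input with this applied: shift every letter 12 places forward in the alphabet (wrapping around), then delete the last 2 characters.
For "mzsbndagd", step one produces "ylenzpmsp"; step two turns that into "ylenzpm".
(Check on "giujhxqvxgz": → "sugvtjchjsl" → "sugvtjchj" ✓)

ylenzpm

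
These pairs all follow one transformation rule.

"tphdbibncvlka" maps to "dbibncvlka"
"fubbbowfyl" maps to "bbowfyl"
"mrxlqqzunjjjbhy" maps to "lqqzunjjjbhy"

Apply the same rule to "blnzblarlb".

The transformation: delete the first 3 characters.
"blnzblarlb" → "zblarlb".

zblarlb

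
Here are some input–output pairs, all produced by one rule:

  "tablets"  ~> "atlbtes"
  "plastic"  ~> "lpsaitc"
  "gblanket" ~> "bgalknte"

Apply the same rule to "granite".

Rule — swap each adjacent pair of characters (1↔2, 3↔4, ...).
For "granite" the result is "rgnatie".

rgnatie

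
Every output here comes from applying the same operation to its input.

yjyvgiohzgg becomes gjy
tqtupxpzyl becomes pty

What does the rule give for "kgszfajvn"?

Rule — sort the characters into alphabetical order, then keep one character in every 3, starting at position 3 (positions 3rd, 6th, 9th, ...).
Starting from "kgszfajvn": after the first operation, "afgjknsvz"; after the second, "gnz".

gnz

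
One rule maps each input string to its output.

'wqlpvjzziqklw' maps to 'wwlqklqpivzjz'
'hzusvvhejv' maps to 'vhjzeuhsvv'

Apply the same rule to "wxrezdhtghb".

The rule is to take characters alternately from the front and the back (1st, last, 2nd, 2nd-last, ...), then swap each adjacent pair of characters (1↔2, 3↔4, ...).
For "wxrezdhtghb", step one produces "wbxhrgetzhd"; step two turns that into "bwhxgrtehzd".

bwhxgrtehzd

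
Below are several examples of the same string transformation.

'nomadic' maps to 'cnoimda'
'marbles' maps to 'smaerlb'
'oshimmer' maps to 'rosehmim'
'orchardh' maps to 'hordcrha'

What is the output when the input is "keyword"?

The pattern: swap the first and last characters, then take characters alternately from the front and the back (1st, last, 2nd, 2nd-last, ...).
Working it through for "keyword": intermediate "deywork", final "dkeryow".
(Check on "oshimmer": → "rshimmeo" → "rosehmim" ✓)

dkeryow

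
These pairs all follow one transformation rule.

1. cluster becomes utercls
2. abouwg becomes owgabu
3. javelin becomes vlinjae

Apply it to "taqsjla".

Looking at the pairs, the operation is to move the first 3 characters to the end (rotate left by 3), then swap the first and last characters.
Working it through for "taqsjla": intermediate "sjlataq", final "qjlatas".
(Check on "javelin": → "elinjav" → "vlinjae" ✓)

qjlatas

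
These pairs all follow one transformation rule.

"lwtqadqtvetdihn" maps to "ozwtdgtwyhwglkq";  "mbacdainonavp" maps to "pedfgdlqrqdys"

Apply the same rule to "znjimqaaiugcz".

Each output is the input with this applied: shift every letter 3 places forward in the alphabet (wrapping around).
On "znjimqaaiugcz" that produces "cqmlptddlxjfc".

cqmlptddlxjfc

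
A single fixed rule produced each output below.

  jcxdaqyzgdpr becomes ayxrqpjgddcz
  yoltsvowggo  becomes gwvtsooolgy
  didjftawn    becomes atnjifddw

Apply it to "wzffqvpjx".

fxwvqpjfz

The transformation: sort the characters into reverse alphabetical order, then swap the first and last characters.
On "wzffqvpjx": the first step gives "zxwvqpjff", and the second then gives "fxwvqpjfz".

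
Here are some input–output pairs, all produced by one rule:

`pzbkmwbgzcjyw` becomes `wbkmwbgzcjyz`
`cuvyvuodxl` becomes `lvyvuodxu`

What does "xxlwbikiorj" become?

jlwbikiorx

The transformation: delete the first character, then swap the first and last characters.
Doing the same to "xxlwbikiorj": "jlwbikiorx".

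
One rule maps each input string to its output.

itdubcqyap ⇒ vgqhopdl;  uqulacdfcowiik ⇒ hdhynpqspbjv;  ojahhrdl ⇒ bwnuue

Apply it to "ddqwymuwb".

qqdjlzh

Each output is the input with this applied: shift every letter 13 places forward in the alphabet (wrapping around) — i.e. ROT13, then delete the last 2 characters.
"ddqwymuwb" → "qqdjlzhjo" → "qqdjlzh".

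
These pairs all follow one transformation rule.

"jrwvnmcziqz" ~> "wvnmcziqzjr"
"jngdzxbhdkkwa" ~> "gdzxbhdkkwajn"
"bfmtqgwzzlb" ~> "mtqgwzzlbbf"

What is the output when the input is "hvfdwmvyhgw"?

fdwmvyhgwhv

In each case the input is transformed by: move the first 2 characters to the end (rotate left by 2).
So "hvfdwmvyhgw" becomes "fdwmvyhgwhv".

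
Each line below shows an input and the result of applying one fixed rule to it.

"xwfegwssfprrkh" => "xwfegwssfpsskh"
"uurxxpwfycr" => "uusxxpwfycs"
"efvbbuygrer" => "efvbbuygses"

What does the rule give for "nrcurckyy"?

nscusckyy

In each case the input is transformed by: replace every "r" with "s".
On "nrcurckyy" that produces "nscusckyy".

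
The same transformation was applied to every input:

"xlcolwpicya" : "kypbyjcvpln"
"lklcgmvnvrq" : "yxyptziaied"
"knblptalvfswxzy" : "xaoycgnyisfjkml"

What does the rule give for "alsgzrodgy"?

In each case the input is transformed by: shift every letter 13 places forward in the alphabet (wrapping around) — i.e. ROT13.
For "alsgzrodgy" the result is "nyftmebqtl".

nyftmebqtl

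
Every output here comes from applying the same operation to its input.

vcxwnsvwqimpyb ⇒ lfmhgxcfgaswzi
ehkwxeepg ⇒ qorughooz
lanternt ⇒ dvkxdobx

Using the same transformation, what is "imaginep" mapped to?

The transformation: move the last character to the front, then shift every letter 10 places forward in the alphabet (wrapping around).
Applying both steps to "imaginep": "pimagine", then "zswkqsxo".
(Check on "vcxwnsvwqimpyb": → "bvcxwnsvwqimpy" → "lfmhgxcfgaswzi" ✓)

zswkqsxo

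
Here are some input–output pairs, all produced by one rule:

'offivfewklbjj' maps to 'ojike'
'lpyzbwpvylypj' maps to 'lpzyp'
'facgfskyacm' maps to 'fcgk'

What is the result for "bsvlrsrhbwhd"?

bhlh

Looking at the pairs, the operation is to take characters alternately from the front and the back (1st, last, 2nd, 2nd-last, ...), then keep one character in every 3, starting at position 1 (positions 1st, 4th, 7th, ...).
Starting from "bsvlrsrhbwhd": after the first operation, "bdshvwlbrhsr"; after the second, "bhlh".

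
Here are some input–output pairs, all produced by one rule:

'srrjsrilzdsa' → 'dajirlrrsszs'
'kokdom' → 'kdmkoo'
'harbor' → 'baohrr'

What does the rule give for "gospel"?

geolsp

What's happening: sort the characters into alphabetical order, then swap each adjacent pair of characters (1↔2, 3↔4, ...).
Applying that to "gospel" gives "geolsp".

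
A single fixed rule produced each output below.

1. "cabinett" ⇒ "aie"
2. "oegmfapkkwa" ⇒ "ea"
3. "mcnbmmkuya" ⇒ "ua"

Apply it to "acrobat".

The transformation: keep every other character starting from the second (positions 2nd, 4th, 6th, ...), then keep only the vowels.
On "acrobat": the first step gives "coa", and the second then gives "oa".
(Check on "cabinett": → "aiet" → "aie" ✓)

oa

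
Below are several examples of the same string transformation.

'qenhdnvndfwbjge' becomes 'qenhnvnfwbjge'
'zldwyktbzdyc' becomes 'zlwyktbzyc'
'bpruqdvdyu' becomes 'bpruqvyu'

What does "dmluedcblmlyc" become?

Looking at the pairs, the operation is to remove every "d".
For "dmluedcblmlyc" the result is "mluecblmlyc".

mluecblmlyc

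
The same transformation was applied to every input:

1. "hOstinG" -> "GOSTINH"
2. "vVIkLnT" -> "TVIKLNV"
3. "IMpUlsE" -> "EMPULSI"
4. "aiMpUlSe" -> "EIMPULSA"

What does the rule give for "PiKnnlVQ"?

QIKNNLVP

The transformation: swap the first and last characters, then convert every letter to uppercase.
Starting from "PiKnnlVQ": after the first operation, "QiKnnlVP"; after the second, "QIKNNLVP".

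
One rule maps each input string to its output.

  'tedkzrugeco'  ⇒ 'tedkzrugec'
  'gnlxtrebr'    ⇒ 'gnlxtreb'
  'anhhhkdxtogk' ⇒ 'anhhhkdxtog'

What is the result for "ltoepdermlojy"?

In each case the input is transformed by: delete the last character.
So "ltoepdermlojy" becomes "ltoepdermloj".

ltoepdermloj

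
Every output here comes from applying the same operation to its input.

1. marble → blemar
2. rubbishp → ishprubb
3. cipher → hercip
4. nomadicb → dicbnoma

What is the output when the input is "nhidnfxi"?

The rule is to swap the front and back halves of the string.
So "nhidnfxi" becomes "nfxinhid".

nfxinhid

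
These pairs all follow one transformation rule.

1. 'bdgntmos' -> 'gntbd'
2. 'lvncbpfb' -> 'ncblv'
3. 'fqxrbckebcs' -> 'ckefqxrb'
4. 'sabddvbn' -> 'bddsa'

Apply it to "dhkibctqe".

Rule — delete the last 3 characters, then move the last 3 characters to the front (rotate right by 3).
Doing the same to "dhkibctqe": "ibcdhk".

ibcdhk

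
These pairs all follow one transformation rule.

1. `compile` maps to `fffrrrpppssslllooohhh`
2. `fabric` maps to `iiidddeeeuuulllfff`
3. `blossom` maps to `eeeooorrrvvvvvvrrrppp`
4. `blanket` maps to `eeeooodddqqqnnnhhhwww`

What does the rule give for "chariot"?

In each case the input is transformed by: shift every letter 3 places forward in the alphabet (wrapping around), then repeat every character 3 times.
"chariot" → "fkdulrw" → "fffkkkddduuulllrrrwww".

fffkkkddduuulllrrrwww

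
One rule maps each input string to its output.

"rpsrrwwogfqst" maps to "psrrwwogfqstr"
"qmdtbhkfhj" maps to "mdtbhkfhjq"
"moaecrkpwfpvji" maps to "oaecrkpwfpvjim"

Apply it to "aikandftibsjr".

What's happening: move the first character to the end.
On "aikandftibsjr" that produces "ikandftibsjra".

ikandftibsjra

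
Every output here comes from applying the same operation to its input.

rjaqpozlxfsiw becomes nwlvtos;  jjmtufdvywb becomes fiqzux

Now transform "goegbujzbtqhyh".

Looking at the pairs, the operation is to shift every letter 4 places backward in the alphabet (wrapping around), then keep every other character starting from the first (positions 1st, 3rd, 5th, ...).
Applying that to "goegbujzbtqhyh" gives "caxfxmu".

caxfxmu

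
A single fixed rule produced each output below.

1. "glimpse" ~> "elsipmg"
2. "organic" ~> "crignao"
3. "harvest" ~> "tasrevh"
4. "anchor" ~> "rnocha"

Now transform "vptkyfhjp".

ppjthkfyv

Looking at the pairs, the operation is to take characters alternately from the front and the back (1st, last, 2nd, 2nd-last, ...), then move the first character to the end.
For "vptkyfhjp" the result is "ppjthkfyv".
(Check on "anchor": → "arnoch" → "rnocha" ✓)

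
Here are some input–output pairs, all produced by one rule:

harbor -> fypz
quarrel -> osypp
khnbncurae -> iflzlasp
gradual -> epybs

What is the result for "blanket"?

The rule is to shift every letter 2 places backward in the alphabet (wrapping around), then delete the last 2 characters.
Starting from "blanket": after the first operation, "zjylicr"; after the second, "zjyli".

zjyli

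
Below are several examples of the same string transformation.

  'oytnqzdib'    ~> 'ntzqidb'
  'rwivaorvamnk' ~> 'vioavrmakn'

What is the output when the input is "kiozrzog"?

zozrgo

What's happening: swap each adjacent pair of characters (1↔2, 3↔4, ...), then delete the first 2 characters.
Starting from "kiozrzog": after the first operation, "ikzozrgo"; after the second, "zozrgo".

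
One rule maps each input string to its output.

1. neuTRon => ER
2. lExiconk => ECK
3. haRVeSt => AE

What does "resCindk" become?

EIK

Looking at the pairs, the operation is to keep one character in every 3, starting at position 2 (positions 2nd, 5th, 8th, ...), then convert every letter to uppercase.
Applying both steps to "resCindk": "eik", then "EIK".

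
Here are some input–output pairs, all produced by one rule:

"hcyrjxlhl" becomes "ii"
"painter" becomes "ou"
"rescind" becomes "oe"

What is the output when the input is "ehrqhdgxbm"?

Looking at the pairs, the operation is to shift every letter 1 place forward in the alphabet (wrapping around), then keep only the vowels.
"ehrqhdgxbm" → "fisriehycn" → "iie".

iie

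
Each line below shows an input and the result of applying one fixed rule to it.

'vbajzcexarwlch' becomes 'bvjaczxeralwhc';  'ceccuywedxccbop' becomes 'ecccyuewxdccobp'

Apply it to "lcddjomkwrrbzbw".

clddojkmrwbrbzw

The rule is to swap each adjacent pair of characters (1↔2, 3↔4, ...).
Doing the same to "lcddjomkwrrbzbw": "clddojkmrwbrbzw".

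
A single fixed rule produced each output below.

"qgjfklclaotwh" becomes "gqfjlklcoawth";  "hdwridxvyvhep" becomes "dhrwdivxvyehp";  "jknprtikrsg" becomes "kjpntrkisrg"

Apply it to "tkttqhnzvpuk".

kttthqznpvku

The pattern: swap each adjacent pair of characters (1↔2, 3↔4, ...).
For "tkttqhnzvpuk" the result is "kttthqznpvku".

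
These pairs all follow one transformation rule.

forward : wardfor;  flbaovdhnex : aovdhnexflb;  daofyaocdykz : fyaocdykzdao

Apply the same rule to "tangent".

In each case the input is transformed by: move the first 3 characters to the end (rotate left by 3).
Doing the same to "tangent": "genttan".

genttan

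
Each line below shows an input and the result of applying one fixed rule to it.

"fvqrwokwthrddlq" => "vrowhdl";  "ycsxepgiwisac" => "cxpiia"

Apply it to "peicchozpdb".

The rule is to keep every other character starting from the second (positions 2nd, 4th, 6th, ...).
Doing the same to "peicchozpdb": "echzd".

echzd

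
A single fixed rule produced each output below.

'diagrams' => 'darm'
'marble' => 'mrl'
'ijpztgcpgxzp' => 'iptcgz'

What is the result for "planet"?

pae

The rule is to keep every other character starting from the first (positions 1st, 3rd, 5th, ...).
Doing the same to "planet": "pae".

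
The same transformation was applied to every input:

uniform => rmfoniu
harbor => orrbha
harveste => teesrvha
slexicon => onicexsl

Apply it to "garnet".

The transformation: reverse the string, then swap each adjacent pair of characters (1↔2, 3↔4, ...).
Working it through for "garnet": intermediate "tenrag", final "etrnga".
(Check on "harveste": → "etsevrah" → "teesrvha" ✓)

etrnga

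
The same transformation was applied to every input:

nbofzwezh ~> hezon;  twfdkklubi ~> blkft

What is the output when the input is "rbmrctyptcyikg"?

kytycmr

In each case the input is transformed by: keep every other character starting from the first (positions 1st, 3rd, 5th, ...), then reverse the string.
Working it through for "rbmrctyptcyikg": intermediate "rmcytyk", final "kytycmr".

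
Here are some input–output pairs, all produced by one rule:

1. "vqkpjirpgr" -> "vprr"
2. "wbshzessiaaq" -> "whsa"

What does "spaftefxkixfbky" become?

The pattern: keep one character in every 3, starting at position 1 (positions 1st, 4th, 7th, ...).
So "spaftefxkixfbky" becomes "sffib".

sffib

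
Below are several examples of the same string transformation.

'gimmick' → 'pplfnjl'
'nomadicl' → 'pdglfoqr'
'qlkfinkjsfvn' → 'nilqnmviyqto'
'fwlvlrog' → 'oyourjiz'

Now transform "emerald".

hudoghp

Each output is the input with this applied: shift every letter 3 places forward in the alphabet (wrapping around), then move the first 2 characters to the end (rotate left by 2).
Applying both steps to "emerald": "hphudog", then "hudoghp".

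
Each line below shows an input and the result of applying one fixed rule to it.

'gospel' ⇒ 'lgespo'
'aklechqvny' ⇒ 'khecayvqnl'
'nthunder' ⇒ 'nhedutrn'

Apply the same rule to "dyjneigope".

In each case the input is transformed by: sort the characters into reverse alphabetical order, then swap the front and back halves of the string.
Starting from "dyjneigope": after the first operation, "yponjigeed"; after the second, "igeedyponj".

igeedyponj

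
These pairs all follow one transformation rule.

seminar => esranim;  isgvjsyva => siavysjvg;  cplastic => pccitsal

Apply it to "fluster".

lfretsu

The transformation: reverse the string, then move the last 2 characters to the front (rotate right by 2).
For "fluster", step one produces "retsulf"; step two turns that into "lfretsu".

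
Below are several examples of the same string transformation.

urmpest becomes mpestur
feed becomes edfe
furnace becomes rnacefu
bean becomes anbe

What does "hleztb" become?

eztbhl

The rule is to move the first 2 characters to the end (rotate left by 2).
Applying that to "hleztb" gives "eztbhl".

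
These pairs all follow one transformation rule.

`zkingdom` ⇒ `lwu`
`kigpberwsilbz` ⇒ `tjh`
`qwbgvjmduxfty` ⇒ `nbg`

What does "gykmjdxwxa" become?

efi

The transformation: shift every letter 8 places forward in the alphabet (wrapping around), then keep only the last 3 characters.
On "gykmjdxwxa": the first step gives "ogsurlfefi", and the second then gives "efi".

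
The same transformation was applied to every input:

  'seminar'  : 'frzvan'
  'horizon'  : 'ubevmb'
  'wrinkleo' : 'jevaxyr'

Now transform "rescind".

erfpva

Looking at the pairs, the operation is to delete the last character, then shift every letter 13 places forward in the alphabet (wrapping around) — i.e. ROT13.
Applying both steps to "rescind": "rescin", then "erfpva".
(Check on "wrinkleo": → "wrinkle" → "jevaxyr" ✓)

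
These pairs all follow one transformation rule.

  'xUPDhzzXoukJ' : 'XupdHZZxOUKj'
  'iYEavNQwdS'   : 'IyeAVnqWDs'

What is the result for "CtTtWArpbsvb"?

cTtTwaRPBSVB

What's happening: flip the case of every letter.
Applying that to "CtTtWArpbsvb" gives "cTtTwaRPBSVB".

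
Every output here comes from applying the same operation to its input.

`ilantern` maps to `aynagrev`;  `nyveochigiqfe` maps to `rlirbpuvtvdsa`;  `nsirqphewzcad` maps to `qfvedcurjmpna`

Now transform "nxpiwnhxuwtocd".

qkcvjaukhjgbpa

Looking at the pairs, the operation is to shift every letter 13 places forward in the alphabet (wrapping around) — i.e. ROT13, then swap the first and last characters.
Working it through for "nxpiwnhxuwtocd": intermediate "akcvjaukhjgbpq", final "qkcvjaukhjgbpa".
(Check on "nsirqphewzcad": → "afvedcurjmpnq" → "qfvedcurjmpna" ✓)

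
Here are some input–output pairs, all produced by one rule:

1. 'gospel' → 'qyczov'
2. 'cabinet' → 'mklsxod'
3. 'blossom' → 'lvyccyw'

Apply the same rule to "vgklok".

fquvyu

Each output is the input with this applied: shift every letter 10 places forward in the alphabet (wrapping around).
On "vgklok" that produces "fquvyu".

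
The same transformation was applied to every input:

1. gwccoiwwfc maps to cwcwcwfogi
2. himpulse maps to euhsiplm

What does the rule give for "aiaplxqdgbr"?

axarbqdpgli

In each case the input is transformed by: sort the characters into alphabetical order, then take characters alternately from the front and the back (1st, last, 2nd, 2nd-last, ...).
Applying that to "aiaplxqdgbr" gives "axarbqdpgli".
(Check on "gwccoiwwfc": → "cccfgiowww" → "cwcwcwfogi" ✓)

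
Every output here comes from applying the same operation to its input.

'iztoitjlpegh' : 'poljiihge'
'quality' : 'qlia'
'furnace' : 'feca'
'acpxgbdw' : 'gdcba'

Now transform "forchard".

The pattern: sort the characters into reverse alphabetical order, then delete the first 3 characters.
"forchard" → "hfdca".

hfdca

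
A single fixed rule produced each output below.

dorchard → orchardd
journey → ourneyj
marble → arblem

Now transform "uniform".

Rule — move the first character to the end.
So "uniform" becomes "niformu".

niformu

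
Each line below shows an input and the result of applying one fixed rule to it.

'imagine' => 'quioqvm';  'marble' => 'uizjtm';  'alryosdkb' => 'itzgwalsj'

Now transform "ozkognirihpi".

whswovqzqpxq

Each output is the input with this applied: shift every letter 8 places forward in the alphabet (wrapping around).
Applying that to "ozkognirihpi" gives "whswovqzqpxq".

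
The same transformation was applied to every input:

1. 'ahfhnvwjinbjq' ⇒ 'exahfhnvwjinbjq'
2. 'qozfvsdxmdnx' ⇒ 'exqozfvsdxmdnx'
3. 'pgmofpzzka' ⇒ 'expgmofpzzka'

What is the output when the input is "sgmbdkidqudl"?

Each output is the input with this applied: prepend "ex".
For "sgmbdkidqudl" the result is "exsgmbdkidqudl".

exsgmbdkidqudl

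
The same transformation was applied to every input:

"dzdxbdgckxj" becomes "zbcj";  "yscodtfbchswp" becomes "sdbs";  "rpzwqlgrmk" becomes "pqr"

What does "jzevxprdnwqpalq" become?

zxdql

In each case the input is transformed by: keep one character in every 3, starting at position 2 (positions 2nd, 5th, 8th, ...).
Applying that to "jzevxprdnwqpalq" gives "zxdql".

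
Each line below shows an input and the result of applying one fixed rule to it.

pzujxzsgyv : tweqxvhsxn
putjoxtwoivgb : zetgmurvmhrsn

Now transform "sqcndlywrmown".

The rule is to shift every letter 2 places backward in the alphabet (wrapping around), then reverse the string.
On "sqcndlywrmown": the first step gives "qoalbjwupkmul", and the second then gives "lumkpuwjblaoq".

lumkpuwjblaoq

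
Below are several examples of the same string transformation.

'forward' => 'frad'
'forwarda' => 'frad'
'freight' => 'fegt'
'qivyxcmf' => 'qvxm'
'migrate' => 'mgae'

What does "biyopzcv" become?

bypc

The pattern: keep every other character starting from the first (positions 1st, 3rd, 5th, ...).
Doing the same to "biyopzcv": "bypc".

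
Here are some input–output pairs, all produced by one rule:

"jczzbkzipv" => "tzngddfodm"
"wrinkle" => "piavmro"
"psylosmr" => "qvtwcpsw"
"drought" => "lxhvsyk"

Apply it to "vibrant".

rxzmfve

The rule is to move the last 2 characters to the front (rotate right by 2), then shift every letter 4 places forward in the alphabet (wrapping around).
Doing the same to "vibrant": "rxzmfve".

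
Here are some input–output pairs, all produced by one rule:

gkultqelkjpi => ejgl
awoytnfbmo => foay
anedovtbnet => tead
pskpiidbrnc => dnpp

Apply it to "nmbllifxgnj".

fnnl

Rule — keep one character in every 3, starting at position 1 (positions 1st, 4th, 7th, ...), then move the first 2 characters to the end (rotate left by 2).
Starting from "nmbllifxgnj": after the first operation, "nlfn"; after the second, "fnnl".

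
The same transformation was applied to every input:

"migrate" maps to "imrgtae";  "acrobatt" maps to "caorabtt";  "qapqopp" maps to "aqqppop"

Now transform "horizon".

ohirozn

Rule — swap each adjacent pair of characters (1↔2, 3↔4, ...).
"horizon" → "ohirozn".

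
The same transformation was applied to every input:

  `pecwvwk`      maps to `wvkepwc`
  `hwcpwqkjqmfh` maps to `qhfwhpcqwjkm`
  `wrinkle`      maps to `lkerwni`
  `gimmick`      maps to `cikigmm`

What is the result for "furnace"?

caeufnr

The transformation: swap each adjacent pair of characters (1↔2, 3↔4, ...), then move the last 3 characters to the front (rotate right by 3).
"furnace" → "ufnrcae" → "caeufnr".
(Check on "gimmick": → "igmmcik" → "cikigmm" ✓)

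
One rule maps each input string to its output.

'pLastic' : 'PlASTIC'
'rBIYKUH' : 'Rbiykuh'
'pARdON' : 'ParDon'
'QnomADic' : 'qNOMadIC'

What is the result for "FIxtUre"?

The rule is to flip the case of every letter.
Doing the same to "FIxtUre": "fiXTuRE".

fiXTuRE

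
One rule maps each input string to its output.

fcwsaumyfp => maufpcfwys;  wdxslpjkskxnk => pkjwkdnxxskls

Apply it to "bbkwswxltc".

The transformation: take characters alternately from the front and the back (1st, last, 2nd, 2nd-last, ...), then move the last 3 characters to the front (rotate right by 3).
Working it through for "bbkwswxltc": intermediate "bcbtklwxsw", final "xswbcbtklw".

xswbcbtklw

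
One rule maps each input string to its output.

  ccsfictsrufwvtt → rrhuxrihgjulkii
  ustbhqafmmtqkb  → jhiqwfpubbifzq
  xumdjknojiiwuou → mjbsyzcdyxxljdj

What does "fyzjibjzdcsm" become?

Looking at the pairs, the operation is to shift every letter 11 places backward in the alphabet (wrapping around).
"fyzjibjzdcsm" → "unoyxqyosrhb".

unoyxqyosrhb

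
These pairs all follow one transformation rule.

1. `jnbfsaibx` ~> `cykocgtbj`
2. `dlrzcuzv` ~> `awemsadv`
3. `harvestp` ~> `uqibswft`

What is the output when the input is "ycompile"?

What's happening: shift every letter 1 place forward in the alphabet (wrapping around), then move the last 2 characters to the front (rotate right by 2).
"ycompile" → "zdpnqjmf" → "mfzdpnqj".

mfzdpnqj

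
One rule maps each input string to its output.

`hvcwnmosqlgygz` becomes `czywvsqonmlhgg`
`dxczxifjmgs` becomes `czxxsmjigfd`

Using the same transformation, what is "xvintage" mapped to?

The transformation: sort the characters into reverse alphabetical order, then move the last character to the front.
So "xvintage" becomes "axvtnige".

axvtnige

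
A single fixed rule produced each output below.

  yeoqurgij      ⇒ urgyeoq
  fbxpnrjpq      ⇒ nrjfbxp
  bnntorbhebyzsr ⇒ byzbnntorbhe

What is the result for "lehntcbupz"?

The transformation: delete the last 2 characters, then move the last 3 characters to the front (rotate right by 3).
Applying both steps to "lehntcbupz": "lehntcbu", then "cbulehnt".

cbulehnt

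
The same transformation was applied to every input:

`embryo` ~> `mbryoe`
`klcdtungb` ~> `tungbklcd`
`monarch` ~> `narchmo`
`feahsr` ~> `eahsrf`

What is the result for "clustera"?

The rule is to move the last 2 characters to the front (rotate right by 2), then move the last 3 characters to the front (rotate right by 3).
For "clustera", step one produces "racluste"; step two turns that into "steraclu".

steraclu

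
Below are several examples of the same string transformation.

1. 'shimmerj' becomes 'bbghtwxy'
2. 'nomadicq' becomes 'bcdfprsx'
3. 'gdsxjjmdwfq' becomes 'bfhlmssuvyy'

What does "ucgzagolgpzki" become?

The transformation: shift every letter 11 places backward in the alphabet (wrapping around), then sort the characters into alphabetical order.
For "ucgzagolgpzki", step one produces "jrvopvdaveozx"; step two turns that into "adejooprvvvxz".

adejooprvvvxz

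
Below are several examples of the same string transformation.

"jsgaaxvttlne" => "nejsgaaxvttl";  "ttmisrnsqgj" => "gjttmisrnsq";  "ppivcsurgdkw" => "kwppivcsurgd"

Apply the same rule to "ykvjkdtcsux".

uxykvjkdtcs

The pattern: move the last 2 characters to the front (rotate right by 2).
"ykvjkdtcsux" → "uxykvjkdtcs".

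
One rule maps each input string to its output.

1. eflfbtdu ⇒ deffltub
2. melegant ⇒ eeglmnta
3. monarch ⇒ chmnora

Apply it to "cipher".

The pattern: sort the characters into alphabetical order, then move the first character to the end.
"cipher" → "cehipr" → "ehiprc".

ehiprc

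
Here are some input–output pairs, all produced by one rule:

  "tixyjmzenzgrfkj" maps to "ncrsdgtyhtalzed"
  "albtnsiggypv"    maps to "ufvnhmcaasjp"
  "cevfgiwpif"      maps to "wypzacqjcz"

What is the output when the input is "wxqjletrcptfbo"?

qrkdfynlwjnzvi

The rule is to shift every letter 6 places backward in the alphabet (wrapping around).
On "wxqjletrcptfbo" that produces "qrkdfynlwjnzvi".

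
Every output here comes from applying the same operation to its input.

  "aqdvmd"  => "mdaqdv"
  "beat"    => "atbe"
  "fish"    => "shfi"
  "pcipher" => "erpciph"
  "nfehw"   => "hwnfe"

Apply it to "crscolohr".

hrcrscolo

The transformation: move the last 2 characters to the front (rotate right by 2).
On "crscolohr" that produces "hrcrscolo".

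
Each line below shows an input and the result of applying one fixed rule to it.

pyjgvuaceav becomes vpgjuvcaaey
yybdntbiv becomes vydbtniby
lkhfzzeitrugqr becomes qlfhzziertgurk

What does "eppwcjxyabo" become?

The pattern: swap each adjacent pair of characters (1↔2, 3↔4, ...), then swap the first and last characters.
Applying both steps to "eppwcjxyabo": "pewpjcyxbao", then "oewpjcyxbap".

oewpjcyxbap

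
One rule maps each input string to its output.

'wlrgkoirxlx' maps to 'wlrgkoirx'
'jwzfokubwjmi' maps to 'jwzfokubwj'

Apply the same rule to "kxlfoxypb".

Looking at the pairs, the operation is to delete the last 2 characters.
On "kxlfoxypb" that produces "kxlfoxy".

kxlfoxy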